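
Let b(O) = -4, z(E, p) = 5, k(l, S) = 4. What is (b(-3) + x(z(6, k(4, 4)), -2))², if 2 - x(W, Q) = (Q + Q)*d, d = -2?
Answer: 100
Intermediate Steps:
x(W, Q) = 2 + 4*Q (x(W, Q) = 2 - (Q + Q)*(-2) = 2 - 2*Q*(-2) = 2 - (-4)*Q = 2 + 4*Q)
(b(-3) + x(z(6, k(4, 4)), -2))² = (-4 + (2 + 4*(-2)))² = (-4 + (2 - 8))² = (-4 - 6)² = (-10)² = 100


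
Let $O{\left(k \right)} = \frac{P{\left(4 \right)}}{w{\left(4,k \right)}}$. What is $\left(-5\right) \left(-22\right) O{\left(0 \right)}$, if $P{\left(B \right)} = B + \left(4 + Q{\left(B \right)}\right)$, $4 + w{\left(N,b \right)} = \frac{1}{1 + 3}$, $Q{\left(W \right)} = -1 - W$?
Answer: $-88$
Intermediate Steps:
$w{\left(N,b \right)} = - \frac{15}{4}$ ($w{\left(N,b \right)} = -4 + \frac{1}{1 + 3} = -4 + \frac{1}{4} = - \frac{15}{4}$)
$P{\left(B \right)} = 3$ ($P{\left(B \right)} = B + \left(4 - \left(1 + B\right)\right) = B - \left(-3 + B\right) = 3$)
$O{\left(k \right)} = - \frac{4}{5}$ ($O{\left(k \right)} = \frac{3}{- \frac{15}{4}} = 3 \left(- \frac{4}{15}\right) = - \frac{4}{5}$)
$\left(-5\right) \left(-22\right) O{\left(0 \right)} = \left(-5\right) \left(-22\right) \left(- \frac{4}{5}\right) = 110 \left(- \frac{4}{5}\right) = -88$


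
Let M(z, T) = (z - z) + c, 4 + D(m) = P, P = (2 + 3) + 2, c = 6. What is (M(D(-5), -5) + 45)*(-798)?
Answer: -40698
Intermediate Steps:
P = 7 (P = 5 + 2 = 7)
D(m) = 3 (D(m) = -4 + 7 = 3)
M(z, T) = 6 (M(z, T) = (z - z) + 6 = 0 + 6 = 6)
(M(D(-5), -5) + 45)*(-798) = (6 + 45)*(-798) = 51*(-798) = -40698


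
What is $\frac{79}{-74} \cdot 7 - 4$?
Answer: $- \frac{849}{74} \approx -11.473$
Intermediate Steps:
$\frac{79}{-74} \cdot 7 - 4 = 79 \left(- \frac{1}{74}\right) 7 - 4 = \left(- \frac{79}{74}\right) 7 - 4 = - \frac{553}{74} - 4 = - \frac{849}{74}$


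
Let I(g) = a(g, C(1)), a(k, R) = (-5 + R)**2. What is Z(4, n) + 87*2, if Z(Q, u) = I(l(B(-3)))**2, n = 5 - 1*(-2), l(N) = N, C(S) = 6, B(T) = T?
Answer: 175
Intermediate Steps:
n = 7 (n = 5 + 2 = 7)
I(g) = 1 (I(g) = (-5 + 6)**2 = 1**2 = 1)
Z(Q, u) = 1 (Z(Q, u) = 1**2 = 1)
Z(4, n) + 87*2 = 1 + 87*2 = 1 + 174 = 175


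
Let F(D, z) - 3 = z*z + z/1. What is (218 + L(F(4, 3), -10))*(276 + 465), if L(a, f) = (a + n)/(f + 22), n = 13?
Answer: 163267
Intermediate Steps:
F(D, z) = 3 + z + z² (F(D, z) = 3 + (z*z + z/1) = 3 + (z² + z*1) = 3 + (z² + z) = 3 + (z + z²) = 3 + z + z²)
L(a, f) = (13 + a)/(22 + f) (L(a, f) = (a + 13)/(f + 22) = (13 + a)/(22 + f))
(218 + L(F(4, 3), -10))*(276 + 465) = (218 + (13 + (3 + 3 + 3²))/(22 - 10))*(276 + 465) = (218 + (13 + (3 + 3 + 9))/12)*741 = (218 + (13 + 15)/12)*741 = (218 + (1/12)*28)*741 = (218 + 7/3)*741 = (661/3)*741 = 163267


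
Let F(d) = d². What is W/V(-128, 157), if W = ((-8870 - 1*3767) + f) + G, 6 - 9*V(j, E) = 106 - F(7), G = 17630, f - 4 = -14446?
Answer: 28347/17 ≈ 1667.5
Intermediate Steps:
f = -14442 (f = 4 - 14446 = -14442)
V(j, E) = -17/3 (V(j, E) = ⅔ - (106 - 1*7²)/9 = ⅔ - (106 - 1*49)/9 = ⅔ - (106 - 49)/9 = ⅔ - ⅑*57 = ⅔ - 19/3 = -17/3)
W = -9449 (W = ((-8870 - 1*3767) - 14442) + 17630 = ((-8870 - 3767) - 14442) + 17630 = (-12637 - 14442) + 17630 = -27079 + 17630 = -9449)
W/V(-128, 157) = -9449/(-17/3) = -9449*(-3/17) = 28347/17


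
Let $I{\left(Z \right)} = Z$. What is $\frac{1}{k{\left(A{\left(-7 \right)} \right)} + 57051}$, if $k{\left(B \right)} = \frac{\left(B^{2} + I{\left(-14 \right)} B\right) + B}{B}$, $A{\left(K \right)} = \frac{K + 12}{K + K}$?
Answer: $\frac{14}{798527} \approx 1.7532 \cdot 10^{-5}$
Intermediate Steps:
$A{\left(K \right)} = \frac{12 + K}{2 K}$
$k{\left(B \right)} = \frac{B^{2} - 13 B}{B}$ ($k{\left(B \right)} = \frac{\left(B^{2} - 14 B\right) + B}{B} = \frac{B^{2} - 13 B}{B}$)
$\frac{1}{k{\left(A{\left(-7 \right)} \right)} + 57051} = \frac{1}{\left(-13 + \frac{12 - 7}{2 \left(-7\right)}\right) + 57051} = \frac{1}{\left(-13 + \frac{1}{2} \left(- \frac{1}{7}\right) 5\right) + 57051} = \frac{1}{\left(-13 - \frac{5}{14}\right) + 57051} = \frac{1}{- \frac{187}{14} + 57051} = \frac{1}{\frac{798527}{14}} = \frac{14}{798527}$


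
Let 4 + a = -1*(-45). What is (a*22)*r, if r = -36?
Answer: -32472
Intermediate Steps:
a = 41 (a = -4 - 1*(-45) = -4 + 45 = 41)
(a*22)*r = (41*22)*(-36) = 902*(-36) = -32472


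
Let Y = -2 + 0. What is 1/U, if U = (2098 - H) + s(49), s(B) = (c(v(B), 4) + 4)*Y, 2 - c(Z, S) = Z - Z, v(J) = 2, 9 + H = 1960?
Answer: 1/135 ≈ 0.0074074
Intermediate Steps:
H = 1951 (H = -9 + 1960 = 1951)
Y = -2
c(Z, S) = 2 (c(Z, S) = 2 - (Z - Z) = 2 - 1*0 = 2 + 0 = 2)
s(B) = -12 (s(B) = (2 + 4)*(-2) = 6*(-2) = -12)
U = 135 (U = (2098 - 1*1951) - 12 = (2098 - 1951) - 12 = 147 - 12 = 135)
1/U = 1/135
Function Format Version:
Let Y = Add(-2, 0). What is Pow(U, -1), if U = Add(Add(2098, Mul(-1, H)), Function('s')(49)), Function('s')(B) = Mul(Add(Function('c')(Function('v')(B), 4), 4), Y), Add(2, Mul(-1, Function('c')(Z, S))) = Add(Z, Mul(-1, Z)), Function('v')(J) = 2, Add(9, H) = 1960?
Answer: Rational(1, 135) ≈ 0.0074074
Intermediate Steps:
H = 1951 (H = Add(-9, 1960) = 1951)
Y = -2
Function('c')(Z, S) = 2 (Function('c')(Z, S) = Add(2, Mul(-1, Add(Z, Mul(-1, Z)))) = Add(2, Mul(-1, 0)) = Add(2, 0) = 2)
Function('s')(B) = -12 (Function('s')(B) = Mul(Add(2, 4), -2) = Mul(6, -2) = -12)
U = 135 (U = Add(Add(2098, Mul(-1, 1951)), -12) = Add(Add(2098, -1951), -12) = Add(147, -12) = 135)
Pow(U, -1) = Pow(135, -1) = Rational(1, 135)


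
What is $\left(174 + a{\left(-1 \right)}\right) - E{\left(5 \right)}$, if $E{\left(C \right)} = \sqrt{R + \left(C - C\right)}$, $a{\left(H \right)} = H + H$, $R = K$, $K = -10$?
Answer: $172 - i \sqrt{10} \approx 172.0 - 3.1623 i$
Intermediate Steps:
$R = -10$
$a{\left(H \right)} = 2 H$
$E{\left(C \right)} = i \sqrt{10}$ ($E{\left(C \right)} = \sqrt{-10 + \left(C - C\right)} = \sqrt{-10 + 0} = \sqrt{-10} = i \sqrt{10}$)
$\left(174 + a{\left(-1 \right)}\right) - E{\left(5 \right)} = \left(174 + 2 \left(-1\right)\right) - i \sqrt{10} = \left(174 - 2\right) - i \sqrt{10} = 172 - i \sqrt{10}$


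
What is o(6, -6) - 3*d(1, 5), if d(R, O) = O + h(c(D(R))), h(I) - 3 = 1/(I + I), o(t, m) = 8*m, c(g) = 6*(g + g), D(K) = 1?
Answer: -577/8 ≈ -72.125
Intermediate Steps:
c(g) = 12*g (c(g) = 6*(2*g) = 12*g)
h(I) = 3 + 1/(2*I) (h(I) = 3 + 1/(I + I) = 3 + 1/(2*I))
d(R, O) = 73/24 + O (d(R, O) = O + (3 + 1/(2*((12*1)))) = O + (3 + (1/2)/12) = O + (3 + (1/2)*(1/12)) = O + (3 + 1/24) = O + 73/24 = 73/24 + O)
o(6, -6) - 3*d(1, 5) = 8*(-6) - 3*(73/24 + 5) = -48 - 3*193/24 = -48 - 193/8 = -577/8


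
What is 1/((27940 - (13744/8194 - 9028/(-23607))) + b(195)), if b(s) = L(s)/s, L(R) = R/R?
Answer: 103060035/2879285628113 ≈ 3.5794e-5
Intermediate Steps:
L(R) = 1
b(s) = 1/s
1/((27940 - (13744/8194 - 9028/(-23607))) + b(195)) = 1/((27940 - (13744/8194 - 9028/(-23607))) + 1/195) = 1/((27940 - (13744*(1/8194) - 9028*(-1/23607))) + 1/195) = 1/((27940 - (6872/4097 + 148/387)) + 1/195) = 1/((27940 - 1*3265820/1585539) + 1/195) = 1/((27940 - 3265820/1585539) + 1/195) = 1/(44296693840/1585539 + 1/195) = 1/(2879285628113/103060035) = 103060035/2879285628113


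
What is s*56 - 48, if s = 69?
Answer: 3816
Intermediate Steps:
s*56 - 48 = 69*56 - 48 = 3864 - 48 = 3816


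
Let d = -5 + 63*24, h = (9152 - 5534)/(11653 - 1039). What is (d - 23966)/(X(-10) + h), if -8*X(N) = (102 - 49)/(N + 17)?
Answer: 2224878376/59989 ≈ 37088.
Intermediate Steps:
h = 603/1769 (h = 3618/10614 = 3618*(1/10614) = 603/1769 ≈ 0.34087)
d = 1507 (d = -5 + 1512 = 1507)
X(N) = -53/(8*(17 + N)) (X(N) = -(102 - 49)/(8*(N + 17)) = -53/(8*(17 + N)))
(d - 23966)/(X(-10) + h) = (1507 - 23966)/(-53/(136 + 8*(-10)) + 603/1769) = -22459/(-53/(136 - 80) + 603/1769) = -22459/(-53/56 + 603/1769) = -22459/(-59989/99064) = -22459*(-99064/59989) = 2224878376/59989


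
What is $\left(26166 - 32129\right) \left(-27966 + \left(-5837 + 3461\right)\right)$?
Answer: $180929346$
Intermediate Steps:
$\left(26166 - 32129\right) \left(-27966 + \left(-5837 + 3461\right)\right) = - 5963 \left(-27966 - 2376\right) = \left(-5963\right) \left(-30342\right) = 180929346$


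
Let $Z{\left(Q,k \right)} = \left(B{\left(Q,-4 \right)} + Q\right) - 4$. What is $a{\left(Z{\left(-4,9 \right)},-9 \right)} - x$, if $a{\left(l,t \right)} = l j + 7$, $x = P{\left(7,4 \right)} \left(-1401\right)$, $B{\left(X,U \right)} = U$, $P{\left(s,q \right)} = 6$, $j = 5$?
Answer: $8353$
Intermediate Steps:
$x = -8406$ ($x = 6 \left(-1401\right) = -8406$)
$Z{\left(Q,k \right)} = -8 + Q$ ($Z{\left(Q,k \right)} = \left(-4 + Q\right) - 4 = -8 + Q$)
$a{\left(l,t \right)} = 7 + 5 l$ ($a{\left(l,t \right)} = l 5 + 7 = 5 l + 7 = 7 + 5 l$)
$a{\left(Z{\left(-4,9 \right)},-9 \right)} - x = \left(7 + 5 \left(-8 - 4\right)\right) - -8406 = \left(7 + 5 \left(-12\right)\right) + 8406 = \left(7 - 60\right) + 8406 = -53 + 8406 = 8353$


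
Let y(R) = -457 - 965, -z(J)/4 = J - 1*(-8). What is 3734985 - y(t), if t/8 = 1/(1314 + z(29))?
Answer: 3736407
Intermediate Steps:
z(J) = -32 - 4*J (z(J) = -4*(J - 1*(-8)) = -4*(J + 8) = -4*(8 + J) = -32 - 4*J)
t = 4/583 (t = 8/(1314 + (-32 - 4*29)) = 8/(1314 + (-32 - 116)) = 8/(1314 - 148) = 8/1166 = 8*(1/1166) = 4/583 ≈ 0.0068611)
y(R) = -1422
3734985 - y(t) = 3734985 - 1*(-1422) = 3734985 + 1422 = 3736407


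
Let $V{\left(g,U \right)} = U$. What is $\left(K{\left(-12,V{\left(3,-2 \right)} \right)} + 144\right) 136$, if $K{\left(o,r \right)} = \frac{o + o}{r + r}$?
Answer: $20400$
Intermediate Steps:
$K{\left(o,r \right)} = \frac{o}{r}$ ($K{\left(o,r \right)} = \frac{2 o}{2 r} = 2 o \frac{1}{2 r} = \frac{o}{r}$)
$\left(K{\left(-12,V{\left(3,-2 \right)} \right)} + 144\right) 136 = \left(- \frac{12}{-2} + 144\right) 136 = \left(\left(-12\right) \left(- \frac{1}{2}\right) + 144\right) 136 = \left(6 + 144\right) 136 = 150 \cdot 136 = 20400$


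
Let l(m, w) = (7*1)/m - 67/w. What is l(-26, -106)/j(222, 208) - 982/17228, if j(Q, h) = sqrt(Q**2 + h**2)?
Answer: -491/8614 + 125*sqrt(23137)/15941393 ≈ -0.055808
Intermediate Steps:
l(m, w) = -67/w + 7/m (l(m, w) = 7/m - 67/w = -67/w + 7/m)
l(-26, -106)/j(222, 208) - 982/17228 = (-67/(-106) + 7/(-26))/(sqrt(222**2 + 208**2)) - 982/17228 = (-67*(-1/106) + 7*(-1/26))/(sqrt(49284 + 43264)) - 982*1/17228 = (67/106 - 7/26)/(sqrt(92548)) - 491/8614 = 250/(689*((2*sqrt(23137)))) - 491/8614 = 250*(sqrt(23137)/46274)/689 - 491/8614 = 125*sqrt(23137)/15941393 - 491/8614 = -491/8614 + 125*sqrt(23137)/15941393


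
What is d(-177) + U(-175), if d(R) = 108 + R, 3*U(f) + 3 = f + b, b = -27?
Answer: -412/3 ≈ -137.33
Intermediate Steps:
U(f) = -10 + f/3 (U(f) = -1 + (f - 27)/3 = -1 + (-27 + f)/3 = -1 + (-9 + f/3) = -10 + f/3)
d(-177) + U(-175) = (108 - 177) + (-10 + (⅓)*(-175)) = -69 + (-10 - 175/3) = -69 - 205/3 = -412/3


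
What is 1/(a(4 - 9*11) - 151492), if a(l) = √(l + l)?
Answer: -75746/11474913127 - I*√190/22949826254 ≈ -6.601e-6 - 6.0062e-10*I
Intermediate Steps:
a(l) = √2*√l (a(l) = √(2*l) = √2*√l)
1/(a(4 - 9*11) - 151492) = 1/(√2*√(4 - 9*11) - 151492) = 1/(√2*√(4 - 99) - 151492) = 1/(√2*√(-95) - 151492) = 1/(√2*(I*√95) - 151492) = 1/(I*√190 - 151492) = 1/(-151492 + I*√190)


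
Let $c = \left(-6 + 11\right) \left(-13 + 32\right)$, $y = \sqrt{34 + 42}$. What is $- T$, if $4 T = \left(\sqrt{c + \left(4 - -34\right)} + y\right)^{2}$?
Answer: $- \frac{209}{4} - 19 \sqrt{7} \approx -102.52$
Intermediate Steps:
$y = 2 \sqrt{19}$ ($y = \sqrt{76} = 2 \sqrt{19} \approx 8.7178$)
$c = 95$ ($c = 5 \cdot 19 = 95$)
$T = \frac{\left(\sqrt{133} + 2 \sqrt{19}\right)^{2}}{4}$ ($T = \frac{\left(\sqrt{95 + \left(4 - -34\right)} + 2 \sqrt{19}\right)^{2}}{4} = \frac{\left(\sqrt{95 + \left(4 + 34\right)} + 2 \sqrt{19}\right)^{2}}{4} = \frac{\left(\sqrt{95 + 38} + 2 \sqrt{19}\right)^{2}}{4} = \frac{\left(\sqrt{133} + 2 \sqrt{19}\right)^{2}}{4} \approx 102.52$)
$- T = - (\frac{209}{4} + 19 \sqrt{7}) = - \frac{209}{4} - 19 \sqrt{7}$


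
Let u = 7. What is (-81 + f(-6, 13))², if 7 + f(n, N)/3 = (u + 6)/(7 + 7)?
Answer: 1929321/196 ≈ 9843.5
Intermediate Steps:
f(n, N) = -255/14 (f(n, N) = -21 + 3*((7 + 6)/(7 + 7)) = -21 + 3*(13/14) = -21 + 39/14 = -255/14)
(-81 + f(-6, 13))² = (-81 - 255/14)² = (-1389/14)² = 1929321/196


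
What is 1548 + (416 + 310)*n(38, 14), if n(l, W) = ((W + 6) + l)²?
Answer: 2443812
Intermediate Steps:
n(l, W) = (6 + W + l)² (n(l, W) = ((6 + W) + l)² = (6 + W + l)²)
1548 + (416 + 310)*n(38, 14) = 1548 + (416 + 310)*(6 + 14 + 38)² = 1548 + 726*58² = 1548 + 726*3364 = 1548 + 2442264 = 2443812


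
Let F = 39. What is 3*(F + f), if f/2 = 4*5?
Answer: 237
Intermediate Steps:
f = 40 (f = 2*(4*5) = 2*20 = 40)
3*(F + f) = 3*(39 + 40) = 3*79 = 237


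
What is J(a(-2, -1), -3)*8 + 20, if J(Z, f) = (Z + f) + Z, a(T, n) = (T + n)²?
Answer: 140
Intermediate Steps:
J(Z, f) = f + 2*Z
J(a(-2, -1), -3)*8 + 20 = (-3 + 2*(-2 - 1)²)*8 + 20 = (-3 + 2*(-3)²)*8 + 20 = (-3 + 2*9)*8 + 20 = (-3 + 18)*8 + 20 = 15*8 + 20 = 120 + 20 = 140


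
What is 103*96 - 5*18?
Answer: 9798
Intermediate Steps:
103*96 - 5*18 = 9888 - 90 = 9798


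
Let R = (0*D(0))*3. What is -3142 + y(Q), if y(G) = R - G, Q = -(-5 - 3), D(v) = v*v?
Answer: -3150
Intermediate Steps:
D(v) = v²
R = 0 (R = (0*0²)*3 = (0*0)*3 = 0*3 = 0)
Q = 8 (Q = -1*(-8) = 8)
y(G) = -G (y(G) = 0 - G = -G)
-3142 + y(Q) = -3142 - 1*8 = -3142 - 8 = -3150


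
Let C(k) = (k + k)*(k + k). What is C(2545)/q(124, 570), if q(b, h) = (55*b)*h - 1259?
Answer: 25908100/3886141 ≈ 6.6668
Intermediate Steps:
q(b, h) = -1259 + 55*b*h (q(b, h) = 55*b*h - 1259 = -1259 + 55*b*h)
C(k) = 4*k² (C(k) = (2*k)*(2*k) = 4*k²)
C(2545)/q(124, 570) = (4*2545²)/(-1259 + 55*124*570) = (4*6477025)/(-1259 + 3887400) = 25908100/3886141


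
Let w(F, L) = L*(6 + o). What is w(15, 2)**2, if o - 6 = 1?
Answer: 676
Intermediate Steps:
o = 7 (o = 6 + 1 = 7)
w(F, L) = 13*L (w(F, L) = L*(6 + 7) = L*13 = 13*L)
w(15, 2)**2 = (13*2)**2 = 26**2 = 676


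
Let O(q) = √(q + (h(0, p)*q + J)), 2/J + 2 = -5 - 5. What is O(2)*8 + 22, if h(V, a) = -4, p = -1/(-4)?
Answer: 22 + 4*I*√222/3 ≈ 22.0 + 19.866*I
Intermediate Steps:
p = ¼ (p = -1*(-¼) = ¼ ≈ 0.25000)
J = -⅙ (J = 2/(-2 + (-5 - 5)) = 2/(-2 - 10) = 2/(-12) = 2*(-1/12) = -⅙ ≈ -0.16667)
O(q) = √(-⅙ - 3*q) (O(q) = √(q + (-4*q - ⅙)) = √(q + (-⅙ - 4*q)) = √(-⅙ - 3*q))
O(2)*8 + 22 = (√(-6 - 108*2)/6)*8 + 22 = (√(-6 - 216)/6)*8 + 22 = (√(-222)/6)*8 + 22 = ((I*√222)/6)*8 + 22 = (I*√222/6)*8 + 22 = 4*I*√222/3 + 22 = 22 + 4*I*√222/3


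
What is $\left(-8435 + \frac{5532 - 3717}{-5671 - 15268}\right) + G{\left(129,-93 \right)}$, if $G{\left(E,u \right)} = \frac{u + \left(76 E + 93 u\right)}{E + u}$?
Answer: $- \frac{352009159}{41878} \approx -8405.6$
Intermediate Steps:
$G{\left(E,u \right)} = \frac{76 E + 94 u}{E + u}$
$\left(-8435 + \frac{5532 - 3717}{-5671 - 15268}\right) + G{\left(129,-93 \right)} = \left(-8435 + \frac{5532 - 3717}{-5671 - 15268}\right) + \frac{2 \left(38 \cdot 129 + 47 \left(-93\right)\right)}{129 - 93} = \left(-8435 + \frac{1815}{-20939}\right) + \frac{2 \left(4902 - 4371\right)}{36} = \left(-8435 + 1815 \left(- \frac{1}{20939}\right)\right) + 2 \cdot \frac{1}{36} \cdot 531 = \left(-8435 - \frac{1815}{20939}\right) + \frac{59}{2} = - \frac{176622280}{20939} + \frac{59}{2} = - \frac{352009159}{41878}$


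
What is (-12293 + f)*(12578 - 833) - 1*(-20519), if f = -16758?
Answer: -341183476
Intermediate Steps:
(-12293 + f)*(12578 - 833) - 1*(-20519) = (-12293 - 16758)*(12578 - 833) - 1*(-20519) = -29051*11745 + 20519 = -341203995 + 20519 = -341183476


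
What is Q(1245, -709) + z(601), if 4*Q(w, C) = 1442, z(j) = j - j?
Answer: 721/2 ≈ 360.50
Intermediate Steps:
z(j) = 0
Q(w, C) = 721/2 (Q(w, C) = (1/4)*1442 = 721/2)
Q(1245, -709) + z(601) = 721/2 + 0 = 721/2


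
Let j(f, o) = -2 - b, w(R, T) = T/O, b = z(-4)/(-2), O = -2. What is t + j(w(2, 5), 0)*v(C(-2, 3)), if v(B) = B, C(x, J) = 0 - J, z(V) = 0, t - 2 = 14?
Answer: 22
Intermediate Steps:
t = 16 (t = 2 + 14 = 16)
C(x, J) = -J
b = 0 (b = 0/(-2) = 0*(-1/2) = 0)
w(R, T) = -T/2 (w(R, T) = T/(-2) = T*(-1/2) = -T/2)
j(f, o) = -2 (j(f, o) = -2 - 1*0 = -2 + 0 = -2)
t + j(w(2, 5), 0)*v(C(-2, 3)) = 16 - (-2)*3 = 16 - 2*(-3) = 16 + 6 = 22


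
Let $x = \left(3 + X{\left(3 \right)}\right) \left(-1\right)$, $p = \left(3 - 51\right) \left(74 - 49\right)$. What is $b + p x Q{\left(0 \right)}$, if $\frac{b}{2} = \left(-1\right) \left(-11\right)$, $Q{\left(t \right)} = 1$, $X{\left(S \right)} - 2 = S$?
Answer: $9622$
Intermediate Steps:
$X{\left(S \right)} = 2 + S$
$p = -1200$ ($p = \left(-48\right) 25 = -1200$)
$b = 22$ ($b = 2 \left(\left(-1\right) \left(-11\right)\right) = 2 \cdot 11 = 22$)
$x = -8$ ($x = \left(3 + \left(2 + 3\right)\right) \left(-1\right) = \left(3 + 5\right) \left(-1\right) = 8 \left(-1\right) = -8$)
$b + p x Q{\left(0 \right)} = 22 - 1200 \left(\left(-8\right) 1\right) = 22 - -9600 = 22 + 9600 = 9622$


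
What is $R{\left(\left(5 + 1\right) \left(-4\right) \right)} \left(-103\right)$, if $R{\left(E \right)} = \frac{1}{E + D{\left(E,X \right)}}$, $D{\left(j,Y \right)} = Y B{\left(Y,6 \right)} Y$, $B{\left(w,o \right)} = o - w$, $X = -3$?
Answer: $- \frac{103}{57} \approx -1.807$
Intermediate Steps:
$D{\left(j,Y \right)} = Y^{2} \left(6 - Y\right)$ ($D{\left(j,Y \right)} = Y \left(6 - Y\right) Y = Y^{2} \left(6 - Y\right)$)
$R{\left(E \right)} = \frac{1}{81 + E}$ ($R{\left(E \right)} = \frac{1}{E + \left(-3\right)^{2} \left(6 - -3\right)} = \frac{1}{E + 9 \left(6 + 3\right)} = \frac{1}{E + 9 \cdot 9} = \frac{1}{E + 81} = \frac{1}{81 + E}$)
$R{\left(\left(5 + 1\right) \left(-4\right) \right)} \left(-103\right) = \frac{1}{81 + \left(5 + 1\right) \left(-4\right)} \left(-103\right) = \frac{1}{81 + 6 \left(-4\right)} \left(-103\right) = \frac{1}{81 - 24} \left(-103\right) = \frac{1}{57} \left(-103\right) = - \frac{103}{57}$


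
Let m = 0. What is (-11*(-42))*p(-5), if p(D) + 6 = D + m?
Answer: -5082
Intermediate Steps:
p(D) = -6 + D (p(D) = -6 + (D + 0) = -6 + D)
(-11*(-42))*p(-5) = (-11*(-42))*(-6 - 5) = 462*(-11) = -5082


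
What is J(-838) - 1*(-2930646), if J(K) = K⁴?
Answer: 493149566182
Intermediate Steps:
J(-838) - 1*(-2930646) = (-838)⁴ - 1*(-2930646) = 493146635536 + 2930646 = 493149566182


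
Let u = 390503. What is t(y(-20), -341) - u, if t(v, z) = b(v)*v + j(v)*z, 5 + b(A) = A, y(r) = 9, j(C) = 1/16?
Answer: -6247813/16 ≈ -3.9049e+5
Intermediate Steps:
j(C) = 1/16
b(A) = -5 + A
t(v, z) = z/16 + v*(-5 + v) (t(v, z) = (-5 + v)*v + z/16 = v*(-5 + v) + z/16 = z/16 + v*(-5 + v))
t(y(-20), -341) - u = ((1/16)*(-341) + 9*(-5 + 9)) - 1*390503 = (-341/16 + 9*4) - 390503 = (-341/16 + 36) - 390503 = 235/16 - 390503 = -6247813/16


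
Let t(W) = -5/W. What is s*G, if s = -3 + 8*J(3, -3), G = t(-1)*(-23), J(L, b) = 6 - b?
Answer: -7935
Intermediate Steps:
G = -115 (G = -5/(-1)*(-23) = -5*(-1)*(-23) = 5*(-23) = -115)
s = 69 (s = -3 + 8*(6 - 1*(-3)) = -3 + 8*(6 + 3) = -3 + 8*9 = -3 + 72 = 69)
s*G = 69*(-115) = -7935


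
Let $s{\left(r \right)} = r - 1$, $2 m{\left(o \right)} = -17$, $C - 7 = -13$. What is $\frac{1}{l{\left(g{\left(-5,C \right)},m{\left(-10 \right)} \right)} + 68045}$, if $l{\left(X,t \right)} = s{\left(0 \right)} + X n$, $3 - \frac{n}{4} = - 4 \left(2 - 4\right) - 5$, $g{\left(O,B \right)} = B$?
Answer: $\frac{1}{68044} \approx 1.4696 \cdot 10^{-5}$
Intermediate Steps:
$C = -6$ ($C = 7 - 13 = -6$)
$m{\left(o \right)} = - \frac{17}{2}$ ($m{\left(o \right)} = \frac{1}{2} \left(-17\right) = - \frac{17}{2}$)
$s{\left(r \right)} = -1 + r$
$n = 0$ ($n = 12 - 4 \left(- 4 \left(2 - 4\right) - 5\right) = 12 - 4 \left(\left(-4\right) \left(-2\right) - 5\right) = 12 - 4 \left(8 - 5\right) = 12 - 12 = 0$)
$l{\left(X,t \right)} = -1$ ($l{\left(X,t \right)} = \left(-1 + 0\right) + X 0 = -1 + 0 = -1$)
$\frac{1}{l{\left(g{\left(-5,C \right)},m{\left(-10 \right)} \right)} + 68045} = \frac{1}{-1 + 68045} = \frac{1}{68044}$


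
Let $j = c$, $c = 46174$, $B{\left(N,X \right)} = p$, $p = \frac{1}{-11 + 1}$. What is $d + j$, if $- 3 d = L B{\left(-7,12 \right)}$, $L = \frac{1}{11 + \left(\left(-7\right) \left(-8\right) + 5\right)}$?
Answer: $\frac{99735841}{2160} \approx 46174.0$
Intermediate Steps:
$p = - \frac{1}{10}$ ($p = \frac{1}{-10} = - \frac{1}{10} \approx -0.1$)
$B{\left(N,X \right)} = - \frac{1}{10}$
$L = \frac{1}{72}$ ($L = \frac{1}{11 + \left(56 + 5\right)} = \frac{1}{11 + 61} = \frac{1}{72} \approx 0.013889$)
$j = 46174$
$d = \frac{1}{2160}$ ($d = - \frac{\frac{1}{72} \left(- \frac{1}{10}\right)}{3} = \left(- \frac{1}{3}\right) \left(- \frac{1}{720}\right) = \frac{1}{2160} \approx 0.00046296$)
$d + j = \frac{1}{2160} + 46174 = \frac{99735841}{2160}$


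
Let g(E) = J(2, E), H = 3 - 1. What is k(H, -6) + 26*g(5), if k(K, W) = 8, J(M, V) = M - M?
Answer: 8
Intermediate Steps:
J(M, V) = 0
H = 2
g(E) = 0
k(H, -6) + 26*g(5) = 8 + 26*0 = 8 + 0 = 8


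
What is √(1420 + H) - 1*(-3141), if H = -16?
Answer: 3141 + 6*√39 ≈ 3178.5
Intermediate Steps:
√(1420 + H) - 1*(-3141) = √(1420 - 16) - 1*(-3141) = √1404 + 3141 = 6*√39 + 3141 = 3141 + 6*√39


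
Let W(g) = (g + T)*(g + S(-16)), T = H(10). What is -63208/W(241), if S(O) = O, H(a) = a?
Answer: -63208/56475 ≈ -1.1192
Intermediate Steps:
T = 10
W(g) = (-16 + g)*(10 + g) (W(g) = (g + 10)*(g - 16) = (10 + g)*(-16 + g) = (-16 + g)*(10 + g))
-63208/W(241) = -63208/(-160 + 241² - 6*241) = -63208/(-160 + 58081 - 1446) = -63208/56475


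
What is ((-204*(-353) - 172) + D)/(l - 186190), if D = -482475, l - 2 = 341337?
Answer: -410635/155149 ≈ -2.6467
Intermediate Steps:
l = 341339 (l = 2 + 341337 = 341339)
((-204*(-353) - 172) + D)/(l - 186190) = ((-204*(-353) - 172) - 482475)/(341339 - 186190) = ((72012 - 172) - 482475)/155149 = (71840 - 482475)*(1/155149) = -410635*1/155149 = -410635/155149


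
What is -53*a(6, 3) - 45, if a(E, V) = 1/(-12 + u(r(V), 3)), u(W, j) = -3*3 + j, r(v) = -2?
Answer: -757/18 ≈ -42.056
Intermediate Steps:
u(W, j) = -9 + j
a(E, V) = -1/18 (a(E, V) = 1/(-12 + (-9 + 3)) = 1/(-12 - 6) = 1/(-18) = -1/18)
-53*a(6, 3) - 45 = -53*(-1/18) - 45 = 53/18 - 45 = -757/18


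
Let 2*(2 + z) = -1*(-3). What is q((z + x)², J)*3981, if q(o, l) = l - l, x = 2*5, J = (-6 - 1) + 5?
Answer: 0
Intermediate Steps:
J = -2 (J = -7 + 5 = -2)
x = 10
z = -½ (z = -2 + (-1*(-3))/2 = -2 + (½)*3 = -2 + 3/2 = -½ ≈ -0.50000)
q(o, l) = 0
q((z + x)², J)*3981 = 0*3981 = 0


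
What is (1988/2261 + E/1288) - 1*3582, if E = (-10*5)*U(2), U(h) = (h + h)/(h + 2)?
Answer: -744924163/208012 ≈ -3581.2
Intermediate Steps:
U(h) = 2*h/(2 + h) (U(h) = (2*h)/(2 + h) = 2*h/(2 + h))
E = -50 (E = (-10*5)*(2*2/(2 + 2)) = -100*2/4 = -50*1 = -50)
(1988/2261 + E/1288) - 1*3582 = (1988/2261 - 50/1288) - 1*3582 = (1988*(1/2261) - 50*1/1288) - 3582 = (284/323 - 25/644) - 3582 = 174821/208012 - 3582 = -744924163/208012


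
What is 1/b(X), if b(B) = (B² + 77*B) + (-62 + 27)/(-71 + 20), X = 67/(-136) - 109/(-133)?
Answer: 981527232/25484941291 ≈ 0.038514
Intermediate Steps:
X = 5913/18088 (X = 67*(-1/136) - 109*(-1/133) = -67/136 + 109/133 = 5913/18088 ≈ 0.32690)
b(B) = 35/51 + B² + 77*B (b(B) = (B² + 77*B) - 35/(-51) = (B² + 77*B) - 35*(-1/51) = (B² + 77*B) + 35/51 = 35/51 + B² + 77*B)
1/b(X) = 1/(35/51 + (5913/18088)² + 77*(5913/18088)) = 1/(35/51 + 34963569/327175744 + 65043/2584) = 1/(25484941291/981527232) = 981527232/25484941291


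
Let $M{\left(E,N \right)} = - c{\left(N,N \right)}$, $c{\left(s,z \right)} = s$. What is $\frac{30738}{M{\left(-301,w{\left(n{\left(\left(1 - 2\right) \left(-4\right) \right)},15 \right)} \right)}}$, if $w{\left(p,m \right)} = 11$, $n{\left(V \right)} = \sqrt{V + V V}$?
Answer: $- \frac{30738}{11} \approx -2794.4$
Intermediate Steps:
$n{\left(V \right)} = \sqrt{V + V^{2}}$
$M{\left(E,N \right)} = - N$
$\frac{30738}{M{\left(-301,w{\left(n{\left(\left(1 - 2\right) \left(-4\right) \right)},15 \right)} \right)}} = \frac{30738}{\left(-1\right) 11} = \frac{30738}{-11} = 30738 \left(- \frac{1}{11}\right) = - \frac{30738}{11}$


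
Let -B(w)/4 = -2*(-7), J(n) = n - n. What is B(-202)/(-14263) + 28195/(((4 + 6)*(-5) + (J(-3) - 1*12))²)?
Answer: 402360549/54826972 ≈ 7.3387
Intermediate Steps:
J(n) = 0
B(w) = -56 (B(w) = -(-8)*(-7) = -4*14 = -56)
B(-202)/(-14263) + 28195/(((4 + 6)*(-5) + (J(-3) - 1*12))²) = -56/(-14263) + 28195/(((4 + 6)*(-5) + (0 - 1*12))²) = -56*(-1/14263) + 28195/((10*(-5) + (0 - 12))²) = 56/14263 + 28195/((-50 - 12)²) = 56/14263 + 28195/((-62)²) = 56/14263 + 28195/3844 = 402360549/54826972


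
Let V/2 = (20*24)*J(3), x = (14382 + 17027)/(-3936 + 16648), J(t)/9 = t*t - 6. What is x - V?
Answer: -47066233/1816 ≈ -25918.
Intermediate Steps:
J(t) = -54 + 9*t² (J(t) = 9*(t*t - 6) = 9*(t² - 6) = 9*(-6 + t²) = -54 + 9*t²)
x = 4487/1816 (x = 31409/12712 = 31409*(1/12712) = 4487/1816 ≈ 2.4708)
V = 25920 (V = 2*((20*24)*(-54 + 9*3²)) = 2*(480*(-54 + 9*9)) = 2*(480*(-54 + 81)) = 2*(480*27) = 2*12960 = 25920)
x - V = 4487/1816 - 1*25920 = 4487/1816 - 25920 = -47066233/1816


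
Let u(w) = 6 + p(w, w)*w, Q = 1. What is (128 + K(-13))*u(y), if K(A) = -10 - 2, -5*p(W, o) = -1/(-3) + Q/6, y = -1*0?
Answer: 696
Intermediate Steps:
y = 0
p(W, o) = -1/10 (p(W, o) = -(-1/(-3) + 1/6)/5 = -(-1*(-1/3) + 1*(1/6))/5 = -(1/3 + 1/6)/5 = -1/5*1/2 = -1/10)
K(A) = -12
u(w) = 6 - w/10
(128 + K(-13))*u(y) = (128 - 12)*(6 - 1/10*0) = 116*(6 + 0) = 116*6 = 696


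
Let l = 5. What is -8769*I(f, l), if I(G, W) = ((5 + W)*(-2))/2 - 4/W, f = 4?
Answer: 473526/5 ≈ 94705.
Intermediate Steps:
I(G, W) = -5 - W - 4/W (I(G, W) = (-10 - 2*W)*(½) - 4/W = (-5 - W) - 4/W = -5 - W - 4/W)
-8769*I(f, l) = -8769*(-5 - 1*5 - 4/5) = -8769*(-5 - 5 - 4*⅕) = -8769*(-5 - 5 - ⅘) = -8769*(-54/5) = 473526/5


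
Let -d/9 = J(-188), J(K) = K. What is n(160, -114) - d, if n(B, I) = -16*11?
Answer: -1868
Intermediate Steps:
n(B, I) = -176
d = 1692 (d = -9*(-188) = 1692)
n(160, -114) - d = -176 - 1*1692 = -176 - 1692 = -1868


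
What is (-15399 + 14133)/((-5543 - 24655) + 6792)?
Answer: 211/3901 ≈ 0.054089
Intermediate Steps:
(-15399 + 14133)/((-5543 - 24655) + 6792) = -1266/(-30198 + 6792) = -1266/(-23406) = -1266*(-1/23406) = 211/3901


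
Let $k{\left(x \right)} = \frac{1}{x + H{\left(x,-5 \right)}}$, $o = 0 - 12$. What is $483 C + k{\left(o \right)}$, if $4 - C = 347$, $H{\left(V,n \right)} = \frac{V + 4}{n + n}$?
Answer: $- \frac{9277469}{56} \approx -1.6567 \cdot 10^{5}$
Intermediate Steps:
$H{\left(V,n \right)} = \frac{4 + V}{2 n}$
$o = -12$ ($o = 0 - 12 = -12$)
$C = -343$ ($C = 4 - 347 = -343$)
$k{\left(x \right)} = \frac{1}{- \frac{2}{5} + \frac{9 x}{10}}$ ($k{\left(x \right)} = \frac{1}{x + \frac{4 + x}{2 \left(-5\right)}} = \frac{1}{x + \frac{1}{2} \left(- \frac{1}{5}\right) \left(4 + x\right)} = \frac{1}{x - \left(\frac{2}{5} + \frac{x}{10}\right)} = \frac{1}{- \frac{2}{5} + \frac{9 x}{10}}$)
$483 C + k{\left(o \right)} = 483 \left(-343\right) + \frac{10}{-4 + 9 \left(-12\right)} = -165669 + \frac{10}{-4 - 108} = -165669 + \frac{10}{-112} = -165669 + 10 \left(- \frac{1}{112}\right) = -165669 - \frac{5}{56} = - \frac{9277469}{56}$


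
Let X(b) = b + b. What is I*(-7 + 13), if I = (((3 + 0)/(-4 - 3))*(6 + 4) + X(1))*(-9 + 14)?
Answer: -480/7 ≈ -68.571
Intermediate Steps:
X(b) = 2*b
I = -80/7 (I = (((3 + 0)/(-4 - 3))*(6 + 4) + 2*1)*(-9 + 14) = ((3/(-7))*10 + 2)*5 = ((3*(-⅐))*10 + 2)*5 = (-3/7*10 + 2)*5 = (-30/7 + 2)*5 = -16/7*5 = -80/7 ≈ -11.429)
I*(-7 + 13) = -80*(-7 + 13)/7 = -80/7*6 = -480/7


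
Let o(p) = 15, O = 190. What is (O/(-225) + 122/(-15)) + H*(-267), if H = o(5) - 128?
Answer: 1357291/45 ≈ 30162.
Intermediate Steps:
H = -113 (H = 15 - 128 = -113)
(O/(-225) + 122/(-15)) + H*(-267) = (190/(-225) + 122/(-15)) - 113*(-267) = (190*(-1/225) + 122*(-1/15)) + 30171 = (-38/45 - 122/15) + 30171 = -404/45 + 30171 = 1357291/45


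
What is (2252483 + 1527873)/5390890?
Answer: 1890178/2695445 ≈ 0.70125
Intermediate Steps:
(2252483 + 1527873)/5390890 = 3780356*(1/5390890) = 1890178/2695445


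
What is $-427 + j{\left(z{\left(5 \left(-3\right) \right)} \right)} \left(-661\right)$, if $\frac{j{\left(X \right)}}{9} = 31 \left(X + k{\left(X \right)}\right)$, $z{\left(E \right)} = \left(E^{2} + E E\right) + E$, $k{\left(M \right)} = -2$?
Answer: $-79853854$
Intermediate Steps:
$z{\left(E \right)} = E + 2 E^{2}$ ($z{\left(E \right)} = \left(E^{2} + E^{2}\right) + E = 2 E^{2} + E = E + 2 E^{2}$)
$j{\left(X \right)} = -558 + 279 X$ ($j{\left(X \right)} = 9 \cdot 31 \left(X - 2\right) = 9 \cdot 31 \left(-2 + X\right) = 9 \left(-62 + 31 X\right) = -558 + 279 X$)
$-427 + j{\left(z{\left(5 \left(-3\right) \right)} \right)} \left(-661\right) = -427 + \left(-558 + 279 \cdot 5 \left(-3\right) \left(1 + 2 \cdot 5 \left(-3\right)\right)\right) \left(-661\right) = -427 + \left(-558 + 279 \left(- 15 \left(1 + 2 \left(-15\right)\right)\right)\right) \left(-661\right) = -427 + \left(-558 + 279 \left(- 15 \left(1 - 30\right)\right)\right) \left(-661\right) = -427 + \left(-558 + 279 \left(\left(-15\right) \left(-29\right)\right)\right) \left(-661\right) = -427 + \left(-558 + 279 \cdot 435\right) \left(-661\right) = -427 + \left(-558 + 121365\right) \left(-661\right) = -427 + 120807 \left(-661\right) = -427 - 79853427 = -79853854$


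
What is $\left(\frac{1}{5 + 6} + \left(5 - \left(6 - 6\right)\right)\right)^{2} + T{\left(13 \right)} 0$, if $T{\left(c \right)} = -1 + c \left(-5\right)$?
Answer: $\frac{3136}{121} \approx 25.917$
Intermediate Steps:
$T{\left(c \right)} = -1 - 5 c$
$\left(\frac{1}{5 + 6} + \left(5 - \left(6 - 6\right)\right)\right)^{2} + T{\left(13 \right)} 0 = \left(\frac{1}{5 + 6} + \left(5 - \left(6 - 6\right)\right)\right)^{2} + \left(-1 - 65\right) 0 = \left(\frac{1}{11} + \left(5 - \left(6 - 6\right)\right)\right)^{2} + \left(-1 - 65\right) 0 = \left(\frac{1}{11} + \left(5 - 0\right)\right)^{2} - 0 = \left(\frac{1}{11} + \left(5 + 0\right)\right)^{2} + 0 = \left(\frac{1}{11} + 5\right)^{2} + 0 = \left(\frac{56}{11}\right)^{2} + 0 = \frac{3136}{121} + 0 = \frac{3136}{121}$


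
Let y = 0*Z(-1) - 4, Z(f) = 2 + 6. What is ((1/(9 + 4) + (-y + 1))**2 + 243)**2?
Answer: 2063248929/28561 ≈ 72240.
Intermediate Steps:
Z(f) = 8
y = -4 (y = 0*8 - 4 = 0 - 4 = -4)
((1/(9 + 4) + (-y + 1))**2 + 243)**2 = ((1/(9 + 4) + (-1*(-4) + 1))**2 + 243)**2 = ((1/13 + (4 + 1))**2 + 243)**2 = ((1/13 + 5)**2 + 243)**2 = ((66/13)**2 + 243)**2 = (4356/169 + 243)**2 = (45423/169)**2 = 2063248929/28561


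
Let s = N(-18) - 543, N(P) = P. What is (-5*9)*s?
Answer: 25245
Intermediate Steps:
s = -561 (s = -18 - 543 = -561)
(-5*9)*s = -5*9*(-561) = -45*(-561) = 25245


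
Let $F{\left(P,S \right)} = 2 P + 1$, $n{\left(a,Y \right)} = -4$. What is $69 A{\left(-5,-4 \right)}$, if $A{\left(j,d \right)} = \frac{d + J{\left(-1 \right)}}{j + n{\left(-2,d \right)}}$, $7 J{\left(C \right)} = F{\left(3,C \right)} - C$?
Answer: $\frac{460}{21} \approx 21.905$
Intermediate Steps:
$F{\left(P,S \right)} = 1 + 2 P$
$J{\left(C \right)} = 1 - \frac{C}{7}$ ($J{\left(C \right)} = \frac{\left(1 + 2 \cdot 3\right) - C}{7} = \frac{\left(1 + 6\right) - C}{7} = \frac{7 - C}{7} = 1 - \frac{C}{7}$)
$A{\left(j,d \right)} = \frac{\frac{8}{7} + d}{-4 + j}$ ($A{\left(j,d \right)} = \frac{d + \left(1 - - \frac{1}{7}\right)}{j - 4} = \frac{d + \left(1 + \frac{1}{7}\right)}{-4 + j} = \frac{d + \frac{8}{7}}{-4 + j} = \frac{\frac{8}{7} + d}{-4 + j}$)
$69 A{\left(-5,-4 \right)} = 69 \frac{\frac{8}{7} - 4}{-4 - 5} = 69 \frac{1}{-9} \left(- \frac{20}{7}\right) = 69 \left(\left(- \frac{1}{9}\right) \left(- \frac{20}{7}\right)\right) = 69 \cdot \frac{20}{63} = \frac{460}{21}$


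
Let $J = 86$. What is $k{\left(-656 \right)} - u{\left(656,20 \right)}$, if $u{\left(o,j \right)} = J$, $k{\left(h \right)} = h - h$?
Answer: $-86$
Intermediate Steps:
$k{\left(h \right)} = 0$
$u{\left(o,j \right)} = 86$
$k{\left(-656 \right)} - u{\left(656,20 \right)} = 0 - 86 = -86$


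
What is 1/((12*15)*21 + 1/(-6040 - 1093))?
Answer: 7133/26962739 ≈ 0.00026455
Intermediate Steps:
1/((12*15)*21 + 1/(-6040 - 1093)) = 1/(180*21 + 1/(-7133)) = 1/(3780 - 1/7133) = 1/(26962739/7133) = 7133/26962739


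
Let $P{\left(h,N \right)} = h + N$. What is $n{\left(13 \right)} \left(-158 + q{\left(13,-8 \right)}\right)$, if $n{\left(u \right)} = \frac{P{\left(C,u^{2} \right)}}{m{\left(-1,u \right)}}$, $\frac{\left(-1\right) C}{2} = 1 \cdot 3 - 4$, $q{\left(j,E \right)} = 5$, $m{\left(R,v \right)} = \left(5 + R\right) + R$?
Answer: $-8721$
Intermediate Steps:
$m{\left(R,v \right)} = 5 + 2 R$
$C = 2$ ($C = - 2 \left(1 \cdot 3 - 4\right) = - 2 \left(3 - 4\right) = \left(-2\right) \left(-1\right) = 2$)
$P{\left(h,N \right)} = N + h$
$n{\left(u \right)} = \frac{2}{3} + \frac{u^{2}}{3}$ ($n{\left(u \right)} = \frac{u^{2} + 2}{5 + 2 \left(-1\right)} = \frac{2 + u^{2}}{5 - 2} = \frac{2 + u^{2}}{3} = \left(2 + u^{2}\right) \frac{1}{3} = \frac{2}{3} + \frac{u^{2}}{3}$)
$n{\left(13 \right)} \left(-158 + q{\left(13,-8 \right)}\right) = \left(\frac{2}{3} + \frac{13^{2}}{3}\right) \left(-158 + 5\right) = \left(\frac{2}{3} + \frac{1}{3} \cdot 169\right) \left(-153\right) = \left(\frac{2}{3} + \frac{169}{3}\right) \left(-153\right) = 57 \left(-153\right) = -8721$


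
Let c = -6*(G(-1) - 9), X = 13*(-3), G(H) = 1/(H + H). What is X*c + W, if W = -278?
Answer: -2501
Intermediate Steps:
G(H) = 1/(2*H)
X = -39
c = 57 (c = -6*((½)/(-1) - 9) = -6*((½)*(-1) - 9) = -6*(-½ - 9) = -6*(-19/2) = 57)
X*c + W = -39*57 - 278 = -2223 - 278 = -2501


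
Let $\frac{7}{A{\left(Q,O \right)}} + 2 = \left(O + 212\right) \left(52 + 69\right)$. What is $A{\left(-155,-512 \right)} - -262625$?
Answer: $\frac{1361973249}{5186} \approx 2.6263 \cdot 10^{5}$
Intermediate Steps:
$A{\left(Q,O \right)} = \frac{7}{25650 + 121 O}$ ($A{\left(Q,O \right)} = \frac{7}{-2 + \left(O + 212\right) \left(52 + 69\right)} = \frac{7}{-2 + \left(212 + O\right) 121} = \frac{7}{-2 + \left(25652 + 121 O\right)} = \frac{7}{25650 + 121 O}$)
$A{\left(-155,-512 \right)} - -262625 = \frac{7}{25650 + 121 \left(-512\right)} - -262625 = \frac{7}{25650 - 61952} + 262625 = \frac{7}{-36302} + 262625 = 7 \left(- \frac{1}{36302}\right) + 262625 = - \frac{1}{5186} + 262625 = \frac{1361973249}{5186}$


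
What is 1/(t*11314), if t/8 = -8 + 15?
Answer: 1/633584 ≈ 1.5783e-6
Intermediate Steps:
t = 56 (t = 8*(-8 + 15) = 8*7 = 56)
1/(t*11314) = 1/(56*11314) = 1/633584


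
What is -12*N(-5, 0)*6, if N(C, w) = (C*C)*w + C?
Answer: 360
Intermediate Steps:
N(C, w) = C + w*C² (N(C, w) = C²*w + C = w*C² + C = C + w*C²)
-12*N(-5, 0)*6 = -(-60)*(1 - 5*0)*6 = -(-60)*(1 + 0)*6 = -(-60)*6 = -12*(-5)*6 = 60*6 = 360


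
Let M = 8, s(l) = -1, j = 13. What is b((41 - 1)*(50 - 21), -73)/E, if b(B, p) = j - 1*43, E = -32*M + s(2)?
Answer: 30/257 ≈ 0.11673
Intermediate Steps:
E = -257 (E = -32*8 - 1 = -256 - 1 = -257)
b(B, p) = -30 (b(B, p) = 13 - 1*43 = 13 - 43 = -30)
b((41 - 1)*(50 - 21), -73)/E = -30/(-257) = -30*(-1/257) = 30/257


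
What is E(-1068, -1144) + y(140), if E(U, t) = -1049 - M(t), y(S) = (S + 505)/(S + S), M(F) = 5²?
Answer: -60015/56 ≈ -1071.7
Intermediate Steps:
M(F) = 25
y(S) = (505 + S)/(2*S) (y(S) = (505 + S)/((2*S)) = (505 + S)*(1/(2*S)) = (505 + S)/(2*S))
E(U, t) = -1074 (E(U, t) = -1049 - 1*25 = -1049 - 25 = -1074)
E(-1068, -1144) + y(140) = -1074 + (½)*(505 + 140)/140 = -1074 + (½)*(1/140)*645 = -1074 + 129/56 = -60015/56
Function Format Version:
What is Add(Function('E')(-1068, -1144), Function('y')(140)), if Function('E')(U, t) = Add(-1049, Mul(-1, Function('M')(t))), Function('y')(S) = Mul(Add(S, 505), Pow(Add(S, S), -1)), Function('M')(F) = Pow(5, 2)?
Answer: Rational(-60015, 56) ≈ -1071.7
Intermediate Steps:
Function('M')(F) = 25
Function('y')(S) = Mul(Rational(1, 2), Pow(S, -1), Add(505, S)) (Function('y')(S) = Mul(Add(505, S), Pow(Mul(2, S), -1)) = Mul(Add(505, S), Mul(Rational(1, 2), Pow(S, -1))) = Mul(Rational(1, 2), Pow(S, -1), Add(505, S)))
Function('E')(U, t) = -1074 (Function('E')(U, t) = Add(-1049, Mul(-1, 25)) = Add(-1049, -25) = -1074)
Add(Function('E')(-1068, -1144), Function('y')(140)) = Add(-1074, Mul(Rational(1, 2), Pow(140, -1), Add(505, 140))) = Add(-1074, Mul(Rational(1, 2), Rational(1, 140), 645)) = Add(-1074, Rational(129, 56)) = Rational(-60015, 56)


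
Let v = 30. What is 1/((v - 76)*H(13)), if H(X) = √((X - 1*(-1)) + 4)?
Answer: -√2/276 ≈ -0.0051240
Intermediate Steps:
H(X) = √(5 + X) (H(X) = √((X + 1) + 4) = √((1 + X) + 4) = √(5 + X))
1/((v - 76)*H(13)) = 1/((30 - 76)*√(5 + 13)) = 1/(-138*√2) = -√2/276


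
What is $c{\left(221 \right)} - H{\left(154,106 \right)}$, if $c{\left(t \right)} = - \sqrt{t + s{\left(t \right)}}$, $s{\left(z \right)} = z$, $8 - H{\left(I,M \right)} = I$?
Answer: $146 - \sqrt{442} \approx 124.98$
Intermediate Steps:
$H{\left(I,M \right)} = 8 - I$
$c{\left(t \right)} = - \sqrt{2} \sqrt{t}$ ($c{\left(t \right)} = - \sqrt{t + t} = - \sqrt{2 t} = - \sqrt{2} \sqrt{t}$)
$c{\left(221 \right)} - H{\left(154,106 \right)} = - \sqrt{2} \sqrt{221} - \left(8 - 154\right) = - \sqrt{442} - \left(8 - 154\right) = - \sqrt{442} - -146 = - \sqrt{442} + 146 = 146 - \sqrt{442}$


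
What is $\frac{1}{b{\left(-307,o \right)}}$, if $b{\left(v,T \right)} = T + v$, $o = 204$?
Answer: $- \frac{1}{103} \approx -0.0097087$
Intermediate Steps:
$\frac{1}{b{\left(-307,o \right)}} = \frac{1}{204 - 307} = \frac{1}{-103} = - \frac{1}{103}$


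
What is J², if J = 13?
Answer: 169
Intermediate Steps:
J² = 13² = 169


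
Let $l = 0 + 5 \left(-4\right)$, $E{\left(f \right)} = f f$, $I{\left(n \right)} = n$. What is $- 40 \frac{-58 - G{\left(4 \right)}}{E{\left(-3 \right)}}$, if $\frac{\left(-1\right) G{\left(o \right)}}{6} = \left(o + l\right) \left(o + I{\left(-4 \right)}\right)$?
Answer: $\frac{2320}{9} \approx 257.78$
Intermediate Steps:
$E{\left(f \right)} = f^{2}$
$l = -20$ ($l = 0 - 20 = -20$)
$G{\left(o \right)} = - 6 \left(-20 + o\right) \left(-4 + o\right)$ ($G{\left(o \right)} = - 6 \left(o - 20\right) \left(o - 4\right) = - 6 \left(-20 + o\right) \left(-4 + o\right)$)
$- 40 \frac{-58 - G{\left(4 \right)}}{E{\left(-3 \right)}} = - 40 \frac{-58 - \left(-480 - 6 \cdot 4^{2} + 144 \cdot 4\right)}{\left(-3\right)^{2}} = - 40 \frac{-58 - \left(-480 - 96 + 576\right)}{9} = - 40 \left(-58 - \left(-480 - 96 + 576\right)\right) \frac{1}{9} = - 40 \left(-58 - 0\right) \frac{1}{9} = - 40 \left(-58 + 0\right) \frac{1}{9} = - 40 \left(\left(-58\right) \frac{1}{9}\right) = \left(-40\right) \left(- \frac{58}{9}\right) = \frac{2320}{9}$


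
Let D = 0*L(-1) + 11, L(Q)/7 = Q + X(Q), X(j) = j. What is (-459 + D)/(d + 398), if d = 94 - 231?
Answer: -448/261 ≈ -1.7165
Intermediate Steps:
d = -137
L(Q) = 14*Q (L(Q) = 7*(Q + Q) = 7*(2*Q) = 14*Q)
D = 11 (D = 0*(14*(-1)) + 11 = 0*(-14) + 11 = 0 + 11 = 11)
(-459 + D)/(d + 398) = (-459 + 11)/(-137 + 398) = -448/261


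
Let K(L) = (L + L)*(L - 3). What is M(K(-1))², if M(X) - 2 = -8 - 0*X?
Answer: 36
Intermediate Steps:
K(L) = 2*L*(-3 + L) (K(L) = (2*L)*(-3 + L) = 2*L*(-3 + L))
M(X) = -6 (M(X) = 2 + (-8 - 0*X) = 2 + (-8 - 1*0) = 2 + (-8 + 0) = 2 - 8 = -6)
M(K(-1))² = (-6)² = 36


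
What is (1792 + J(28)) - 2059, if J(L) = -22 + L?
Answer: -261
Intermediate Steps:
(1792 + J(28)) - 2059 = (1792 + (-22 + 28)) - 2059 = (1792 + 6) - 2059 = 1798 - 2059 = -261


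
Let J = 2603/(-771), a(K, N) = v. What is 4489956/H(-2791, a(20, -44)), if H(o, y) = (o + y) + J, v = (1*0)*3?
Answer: -865439019/538616 ≈ -1606.8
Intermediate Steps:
v = 0 (v = 0*3 = 0)
a(K, N) = 0
J = -2603/771 (J = 2603*(-1/771) = -2603/771 ≈ -3.3761)
H(o, y) = -2603/771 + o + y (H(o, y) = (o + y) - 2603/771 = -2603/771 + o + y)
4489956/H(-2791, a(20, -44)) = 4489956/(-2603/771 - 2791 + 0) = 4489956/(-2154464/771) = 4489956*(-771/2154464) = -865439019/538616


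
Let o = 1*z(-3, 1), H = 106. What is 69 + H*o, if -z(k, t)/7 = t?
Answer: -673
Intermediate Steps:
z(k, t) = -7*t
o = -7 (o = 1*(-7*1) = 1*(-7) = -7)
69 + H*o = 69 + 106*(-7) = 69 - 742 = -673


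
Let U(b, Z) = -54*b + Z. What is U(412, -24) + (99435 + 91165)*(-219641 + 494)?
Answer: -41769440472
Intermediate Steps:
U(b, Z) = Z - 54*b
U(412, -24) + (99435 + 91165)*(-219641 + 494) = (-24 - 54*412) + (99435 + 91165)*(-219641 + 494) = (-24 - 22248) + 190600*(-219147) = -22272 - 41769418200 = -41769440472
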